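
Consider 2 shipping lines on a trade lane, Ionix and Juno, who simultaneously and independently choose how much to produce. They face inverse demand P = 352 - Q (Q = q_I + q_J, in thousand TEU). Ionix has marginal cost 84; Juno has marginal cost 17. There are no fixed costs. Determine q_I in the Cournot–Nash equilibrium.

Ionix's profit: π_I = (352 - Q)q_I - (84q_I). Setting ∂π_I/∂q_I = 0: 268 - 2q_I - (q_J) = 0.
Juno's first-order condition: 335 - 2q_J - (q_I) = 0.
Best responses: q_I = (268 - q_J)/2, q_J = (335 - q_I)/2.
Solving the pair: q_I = 67, q_J = 134.

67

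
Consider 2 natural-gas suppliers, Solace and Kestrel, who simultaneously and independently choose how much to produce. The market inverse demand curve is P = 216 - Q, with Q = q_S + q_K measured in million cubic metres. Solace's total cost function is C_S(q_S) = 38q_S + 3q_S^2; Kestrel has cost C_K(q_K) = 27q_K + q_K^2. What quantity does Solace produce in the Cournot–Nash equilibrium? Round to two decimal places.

16.87

Solace's profit: π_S = (216 - Q)q_S - (38q_S + 3q_S²). Setting ∂π_S/∂q_S = 0: 178 - 8q_S - (q_K) = 0.
Kestrel's profit: π_K = (216 - Q)q_K - (27q_K + q_K²). Setting ∂π_K/∂q_K = 0: 189 - 4q_K - (q_S) = 0.
Best responses: q_S = (178 - q_K)/8, q_K = (189 - q_S)/4.
Solving the pair: q_S = 523/31, q_K = 1334/31.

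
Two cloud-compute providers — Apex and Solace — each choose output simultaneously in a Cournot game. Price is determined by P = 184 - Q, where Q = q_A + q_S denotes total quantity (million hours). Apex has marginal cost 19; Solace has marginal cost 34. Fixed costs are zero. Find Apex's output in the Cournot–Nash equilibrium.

Apex's profit: π_A = (184 - Q)q_A - (19q_A). Setting ∂π_A/∂q_A = 0: 165 - 2q_A - (q_S) = 0.
Solace's first-order condition: 150 - 2q_S - (q_A) = 0.
Rearranging gives the reaction functions q_A = (165 - q_S)/2 and q_S = (150 - q_A)/2.
Substituting one into the other gives q_A = 60 and q_S = 45.

60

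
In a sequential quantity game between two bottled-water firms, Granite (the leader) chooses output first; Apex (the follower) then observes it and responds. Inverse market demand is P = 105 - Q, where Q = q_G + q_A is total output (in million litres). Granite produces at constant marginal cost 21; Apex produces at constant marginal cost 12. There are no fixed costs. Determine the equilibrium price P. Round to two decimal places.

39.75

The follower Apex best-responds to any q_G: π_A = (105 - Q)q_A - 12q_A.
Follower FOC: 93 - q_G - 2q_A = 0, so q_A(q_G) = (93 - q_G)/2.
The leader anticipates this reaction. Substituting into P = 105 - Q gives P = 117/2 - (1/2)q_G, so π_G = (117/2 - (1/2)q_G)q_G - 21q_G.
The leader's first-order condition 75/2 - q_G = 0 yields q_G = 75/2.
Then q_A = (93 - 75/2)/2 = 111/4.
Total output Q = 261/4, so price P = 105 - 261/4 = 159/4.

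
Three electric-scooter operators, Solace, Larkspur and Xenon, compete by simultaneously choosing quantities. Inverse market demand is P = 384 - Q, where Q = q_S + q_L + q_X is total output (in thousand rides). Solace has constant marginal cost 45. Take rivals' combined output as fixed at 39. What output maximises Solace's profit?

With rivals' combined output fixed at 39, Solace's profit is π_S = (384 - 39 - q_S)q_S - (45q_S) = (345 - q_S)q_S - (45q_S).
∂π_S/∂q_S = 300 - 2q_S = 0, so q_S = 150.

150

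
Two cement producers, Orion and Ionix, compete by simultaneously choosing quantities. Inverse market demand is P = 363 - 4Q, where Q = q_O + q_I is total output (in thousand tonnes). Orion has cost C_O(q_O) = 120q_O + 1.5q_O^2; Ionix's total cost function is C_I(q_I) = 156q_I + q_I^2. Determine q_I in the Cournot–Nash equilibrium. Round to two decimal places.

13.88

Orion's profit: π_O = (363 - 4Q)q_O - (120q_O + (3/2)q_O²). Setting ∂π_O/∂q_O = 0: 243 - 11q_O - 4(q_I) = 0.
Ionix's profit: π_I = (363 - 4Q)q_I - (156q_I + q_I²). Setting ∂π_I/∂q_I = 0: 207 - 10q_I - 4(q_O) = 0.
So q_O = (243 - 4q_I)/11 and q_I = (207 - 4q_O)/10.
Substituting one into the other gives q_O = 801/47 and q_I = 1305/94.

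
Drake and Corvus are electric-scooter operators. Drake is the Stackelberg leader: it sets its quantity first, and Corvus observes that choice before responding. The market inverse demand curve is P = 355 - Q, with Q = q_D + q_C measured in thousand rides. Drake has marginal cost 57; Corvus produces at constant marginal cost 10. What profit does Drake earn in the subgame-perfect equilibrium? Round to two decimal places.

7875.13

The follower Corvus best-responds to any q_D: π_C = (355 - Q)q_C - 10q_C.
Setting the follower's marginal profit to zero, 345 - q_D - 2q_C = 0, i.e. q_C = (345 - q_D)/2.
The leader anticipates this reaction. Substituting into P = 355 - Q gives P = 365/2 - (1/2)q_D, so π_D = (365/2 - (1/2)q_D)q_D - 57q_D.
Maximising: ∂π_D/∂q_D = 251/2 - q_D = 0, giving q_D = 251/2.
Then q_C = (345 - 251/2)/2 = 439/4.
Price P = 355 - 941/4 = 479/4.
Drake's profit: (479/4 - 57)·(251/2) = 7875.1250.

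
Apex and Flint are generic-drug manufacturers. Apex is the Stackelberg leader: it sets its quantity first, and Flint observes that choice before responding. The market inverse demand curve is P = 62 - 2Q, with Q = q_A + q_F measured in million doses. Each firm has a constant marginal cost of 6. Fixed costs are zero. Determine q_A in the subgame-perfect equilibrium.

Solve by backward induction. Given q_A, the follower Flint maximises π_F = (62 - 2q_A - 2q_F)q_F - 6q_F.
∂π_F/∂q_F = 56 - 2q_A - 4q_F = 0 gives the reaction function q_F = (56 - 2q_A)/4.
Apex substitutes q_F(q_A) into its own profit: π_A = q_A(62 - 2q_A - (56 - 2q_A)/2) - 6q_A = (34 - q_A)q_A - 6q_A.
Maximising: ∂π_A/∂q_A = 28 - 2q_A = 0, giving q_A = 14.
Then q_F = (56 - 2·14)/4 = 7.

14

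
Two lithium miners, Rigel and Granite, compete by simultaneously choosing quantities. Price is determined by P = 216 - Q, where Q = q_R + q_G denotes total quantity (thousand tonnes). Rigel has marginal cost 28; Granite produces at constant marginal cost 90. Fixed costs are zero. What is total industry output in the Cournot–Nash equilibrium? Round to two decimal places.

104.67

Rigel's profit: π_R = (216 - Q)q_R - (28q_R). Setting ∂π_R/∂q_R = 0: 188 - 2q_R - (q_G) = 0.
Granite's first-order condition: 126 - 2q_G - (q_R) = 0.
Rearranging gives the reaction functions q_R = (188 - q_G)/2 and q_G = (126 - q_R)/2.
Solving the pair: q_R = 250/3, q_G = 64/3.
Total output Q = 250/3 + 64/3 = 314/3.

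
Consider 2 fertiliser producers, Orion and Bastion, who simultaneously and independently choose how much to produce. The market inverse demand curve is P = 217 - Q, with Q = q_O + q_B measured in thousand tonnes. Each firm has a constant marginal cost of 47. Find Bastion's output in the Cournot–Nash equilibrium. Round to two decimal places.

56.67

A representative firm's profit is π_i = q_i(217 - Q) - 47q_i.
First-order condition (treating rivals' output as given): 170 - 2q_i - q_j = 0.
With identical firms every q_j equals q_i, so q_j = q_i and 170 = 3q_i, giving q_i = 170/3.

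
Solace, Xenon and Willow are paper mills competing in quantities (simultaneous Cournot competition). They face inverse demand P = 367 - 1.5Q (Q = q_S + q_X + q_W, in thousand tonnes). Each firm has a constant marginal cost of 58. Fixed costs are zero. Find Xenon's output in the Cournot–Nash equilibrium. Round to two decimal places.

A representative firm's profit is π_i = q_i(367 - 1.5Q) - 58q_i.
Setting ∂π_i/∂q_i = 0 with rivals' quantities fixed: 309 - 3q_i - (3/2)·Σ_{j≠i} q_j = 0.
With identical firms every q_j equals q_i, so Σ_{j≠i} q_j = 2q_i and 309 = 6q_i, giving q_i = 103/2.

51.50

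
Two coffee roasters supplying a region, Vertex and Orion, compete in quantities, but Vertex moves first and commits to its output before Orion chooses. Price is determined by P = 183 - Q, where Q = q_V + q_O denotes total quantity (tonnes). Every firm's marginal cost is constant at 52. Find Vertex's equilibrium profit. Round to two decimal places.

Solve by backward induction. Given q_V, the follower Orion maximises π_O = (183 - q_V - q_O)q_O - 52q_O.
Setting the follower's marginal profit to zero, 131 - q_V - 2q_O = 0, i.e. q_O = (131 - q_V)/2.
The leader anticipates this reaction. Substituting into P = 183 - Q gives P = 235/2 - (1/2)q_V, so π_V = (235/2 - (1/2)q_V)q_V - 52q_V.
Leader FOC: 131/2 - q_V = 0, so q_V = 131/2.
Then q_O = (131 - 131/2)/2 = 131/4.
Price P = 183 - 393/4 = 339/4.
Vertex's profit: (339/4 - 52)·(131/2) = 2145.1250.

2145.13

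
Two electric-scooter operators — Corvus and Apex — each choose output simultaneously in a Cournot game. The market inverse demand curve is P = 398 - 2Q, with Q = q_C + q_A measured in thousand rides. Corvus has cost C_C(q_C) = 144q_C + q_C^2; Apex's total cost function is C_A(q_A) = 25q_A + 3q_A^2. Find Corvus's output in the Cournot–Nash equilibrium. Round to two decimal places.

Corvus's profit: π_C = (398 - 2Q)q_C - (144q_C + q_C²). Setting ∂π_C/∂q_C = 0: 254 - 6q_C - 2(q_A) = 0.
Apex's profit: π_A = (398 - 2Q)q_A - (25q_A + 3q_A²). Setting ∂π_A/∂q_A = 0: 373 - 10q_A - 2(q_C) = 0.
Best responses: q_C = (254 - 2q_A)/6, q_A = (373 - 2q_C)/10.
Substituting one into the other gives q_C = 897/28 and q_A = 865/28.

32.04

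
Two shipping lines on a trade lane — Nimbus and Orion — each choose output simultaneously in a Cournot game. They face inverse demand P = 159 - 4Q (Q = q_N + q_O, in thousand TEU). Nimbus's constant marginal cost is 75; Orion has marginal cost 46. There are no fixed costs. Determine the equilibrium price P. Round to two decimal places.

93.33

Nimbus's profit: π_N = (159 - 4Q)q_N - (75q_N). Setting ∂π_N/∂q_N = 0: 84 - 8q_N - 4(q_O) = 0.
Orion's first-order condition: 113 - 8q_O - 4(q_N) = 0.
So q_N = (84 - 4q_O)/8 and q_O = (113 - 4q_N)/8.
Substituting one into the other gives q_N = 55/12 and q_O = 71/6.
Total output Q = 197/12, so price P = 159 - 4·(197/12) = 280/3.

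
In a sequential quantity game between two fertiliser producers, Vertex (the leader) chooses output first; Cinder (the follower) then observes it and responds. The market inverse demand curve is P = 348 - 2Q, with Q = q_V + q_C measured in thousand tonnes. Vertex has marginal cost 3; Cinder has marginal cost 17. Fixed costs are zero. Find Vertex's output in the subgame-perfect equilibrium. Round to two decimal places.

The follower Cinder best-responds to any q_V: π_C = (348 - 2Q)q_C - 17q_C.
Setting the follower's marginal profit to zero, 331 - 2q_V - 4q_C = 0, i.e. q_C = (331 - 2q_V)/4.
Vertex substitutes q_C(q_V) into its own profit: π_V = q_V(348 - 2q_V - (331 - 2q_V)/2) - 3q_V = (365/2 - q_V)q_V - 3q_V.
Maximising: ∂π_V/∂q_V = 359/2 - 2q_V = 0, giving q_V = 359/4.
Then q_C = (331 - 2·(359/4))/4 = 303/8.

89.75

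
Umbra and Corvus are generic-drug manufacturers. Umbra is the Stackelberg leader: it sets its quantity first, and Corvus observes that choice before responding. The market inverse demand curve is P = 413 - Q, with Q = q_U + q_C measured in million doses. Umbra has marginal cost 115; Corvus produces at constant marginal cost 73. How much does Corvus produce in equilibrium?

The follower Corvus best-responds to any q_U: π_C = (413 - Q)q_C - 73q_C.
Setting the follower's marginal profit to zero, 340 - q_U - 2q_C = 0, i.e. q_C = (340 - q_U)/2.
Umbra substitutes q_C(q_U) into its own profit: π_U = q_U(413 - q_U - (340 - q_U)/2) - 115q_U = (243 - (1/2)q_U)q_U - 115q_U.
Maximising: ∂π_U/∂q_U = 128 - q_U = 0, giving q_U = 128.
Then q_C = (340 - 128)/2 = 106.

106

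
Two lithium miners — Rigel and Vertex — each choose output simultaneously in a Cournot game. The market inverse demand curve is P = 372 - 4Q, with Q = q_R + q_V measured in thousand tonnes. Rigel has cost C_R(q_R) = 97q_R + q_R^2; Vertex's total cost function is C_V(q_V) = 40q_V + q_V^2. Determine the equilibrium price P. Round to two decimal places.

Rigel's profit: π_R = (372 - 4Q)q_R - (97q_R + q_R²). Setting ∂π_R/∂q_R = 0: 275 - 10q_R - 4(q_V) = 0.
Vertex's first-order condition: 332 - 10q_V - 4(q_R) = 0.
Rearranging gives the reaction functions q_R = (275 - 4q_V)/10 and q_V = (332 - 4q_R)/10.
Solving the pair: q_R = 237/14, q_V = 185/7.
Total output Q = 607/14, so price P = 372 - 4·(607/14) = 1390/7.

198.57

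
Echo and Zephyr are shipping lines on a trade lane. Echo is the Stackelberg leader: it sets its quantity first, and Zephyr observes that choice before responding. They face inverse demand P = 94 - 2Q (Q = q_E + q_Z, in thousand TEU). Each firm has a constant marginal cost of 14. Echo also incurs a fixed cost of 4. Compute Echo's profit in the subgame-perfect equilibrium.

396

The follower Zephyr best-responds to any q_E: π_Z = (94 - 2Q)q_Z - 14q_Z.
∂π_Z/∂q_Z = 80 - 2q_E - 4q_Z = 0 gives the reaction function q_Z = (80 - 2q_E)/4.
Echo substitutes q_Z(q_E) into its own profit: π_E = q_E(94 - 2q_E - (80 - 2q_E)/2) - 14q_E = (54 - q_E)q_E - 14q_E.
Maximising: ∂π_E/∂q_E = 40 - 2q_E = 0, giving q_E = 20.
Then q_Z = (80 - 2·20)/4 = 10.
Price P = 94 - 2·30 = 34.
Echo's profit: (34 - 14)·20 - 4 = 396.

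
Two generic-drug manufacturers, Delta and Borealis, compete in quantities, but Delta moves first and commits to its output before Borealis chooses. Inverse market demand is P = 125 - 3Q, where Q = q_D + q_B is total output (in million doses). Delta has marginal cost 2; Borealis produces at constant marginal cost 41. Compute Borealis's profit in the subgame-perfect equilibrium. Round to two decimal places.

Solve by backward induction. Given q_D, the follower Borealis maximises π_B = (125 - 3q_D - 3q_B)q_B - 41q_B.
Setting the follower's marginal profit to zero, 84 - 3q_D - 6q_B = 0, i.e. q_B = (84 - 3q_D)/6.
Delta substitutes q_B(q_D) into its own profit: π_D = q_D(125 - 3q_D - (84 - 3q_D)/2) - 2q_D = (83 - (3/2)q_D)q_D - 2q_D.
Leader FOC: 81 - 3q_D = 0, so q_D = 27.
Then q_B = (84 - 3·27)/6 = 1/2.
Price P = 125 - 3·(55/2) = 85/2.
Borealis's profit: (85/2 - 41)·(1/2) = 3/4.

0.75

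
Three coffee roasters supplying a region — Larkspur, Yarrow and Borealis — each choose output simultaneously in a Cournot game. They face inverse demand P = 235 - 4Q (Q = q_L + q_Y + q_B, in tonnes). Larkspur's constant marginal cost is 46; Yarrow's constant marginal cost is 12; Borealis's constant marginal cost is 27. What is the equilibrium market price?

80

Larkspur's profit: π_L = (235 - 4Q)q_L - (46q_L). Setting ∂π_L/∂q_L = 0: 189 - 8q_L - 4(q_Y + q_B) = 0.
Yarrow's profit: π_Y = (235 - 4Q)q_Y - (12q_Y). Setting ∂π_Y/∂q_Y = 0: 223 - 8q_Y - 4(q_L + q_B) = 0.
Borealis's profit: π_B = (235 - 4Q)q_B - (27q_B). Setting ∂π_B/∂q_B = 0: 208 - 8q_B - 4(q_L + q_Y) = 0.
Adding the 3 first-order conditions: 620 − 16Q = 0, so Q = 155/4.
Back-substituting: q_L = (189 − 155)/4 = 17/2, q_Y = (223 − 155)/4 = 17, q_B = (208 − 155)/4 = 53/4.
Total output Q = 155/4, so price P = 235 - 4·(155/4) = 80.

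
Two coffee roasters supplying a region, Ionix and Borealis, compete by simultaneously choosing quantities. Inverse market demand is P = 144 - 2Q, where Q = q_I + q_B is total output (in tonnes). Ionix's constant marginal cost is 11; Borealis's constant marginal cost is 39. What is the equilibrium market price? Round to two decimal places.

64.67

Ionix's profit: π_I = (144 - 2Q)q_I - (11q_I). Setting ∂π_I/∂q_I = 0: 133 - 4q_I - 2(q_B) = 0.
Borealis's profit: π_B = (144 - 2Q)q_B - (39q_B). Setting ∂π_B/∂q_B = 0: 105 - 4q_B - 2(q_I) = 0.
So q_I = (133 - 2q_B)/4 and q_B = (105 - 2q_I)/4.
Substituting one into the other gives q_I = 161/6 and q_B = 77/6.
Total output Q = 119/3, so price P = 144 - 2·(119/3) = 194/3.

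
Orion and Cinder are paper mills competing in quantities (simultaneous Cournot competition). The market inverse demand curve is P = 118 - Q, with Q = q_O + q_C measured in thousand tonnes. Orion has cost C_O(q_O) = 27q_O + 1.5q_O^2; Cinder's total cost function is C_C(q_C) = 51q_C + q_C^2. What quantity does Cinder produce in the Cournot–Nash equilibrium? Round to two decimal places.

12.84

Orion's profit: π_O = (118 - Q)q_O - (27q_O + (3/2)q_O²). Setting ∂π_O/∂q_O = 0: 91 - 5q_O - (q_C) = 0.
Cinder's first-order condition: 67 - 4q_C - (q_O) = 0.
Rearranging gives the reaction functions q_O = (91 - q_C)/5 and q_C = (67 - q_O)/4.
Substituting one into the other gives q_O = 297/19 and q_C = 244/19.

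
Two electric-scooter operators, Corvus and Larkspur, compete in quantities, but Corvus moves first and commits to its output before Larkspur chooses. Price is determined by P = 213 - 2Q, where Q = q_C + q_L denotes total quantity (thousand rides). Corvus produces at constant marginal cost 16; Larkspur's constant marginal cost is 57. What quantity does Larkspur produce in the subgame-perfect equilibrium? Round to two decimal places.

9.25

The follower Larkspur best-responds to any q_C: π_L = (213 - 2Q)q_L - 57q_L.
Setting the follower's marginal profit to zero, 156 - 2q_C - 4q_L = 0, i.e. q_L = (156 - 2q_C)/4.
The leader anticipates this reaction. Substituting into P = 213 - 2Q gives P = 135 - q_C, so π_C = (135 - q_C)q_C - 16q_C.
Maximising: ∂π_C/∂q_C = 119 - 2q_C = 0, giving q_C = 119/2.
Then q_L = (156 - 2·(119/2))/4 = 37/4.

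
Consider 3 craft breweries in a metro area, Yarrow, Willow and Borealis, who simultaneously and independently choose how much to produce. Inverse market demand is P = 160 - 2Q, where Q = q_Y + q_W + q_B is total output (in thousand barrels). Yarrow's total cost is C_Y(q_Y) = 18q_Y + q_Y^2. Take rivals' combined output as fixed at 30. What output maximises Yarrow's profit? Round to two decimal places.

13.67

With rivals' combined output fixed at 30, Yarrow's profit is π_Y = (160 - 2·30 - 2q_Y)q_Y - (18q_Y + q_Y²) = (100 - 2q_Y)q_Y - (18q_Y + q_Y²).
∂π_Y/∂q_Y = 82 - 6q_Y = 0, so q_Y = 41/3.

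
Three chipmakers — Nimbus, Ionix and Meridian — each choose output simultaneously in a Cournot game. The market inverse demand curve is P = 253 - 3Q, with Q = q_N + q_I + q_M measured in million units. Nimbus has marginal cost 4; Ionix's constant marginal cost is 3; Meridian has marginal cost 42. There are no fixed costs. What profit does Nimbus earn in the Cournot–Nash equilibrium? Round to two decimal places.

1704.08

Nimbus's profit: π_N = (253 - 3Q)q_N - (4q_N). Setting ∂π_N/∂q_N = 0: 249 - 6q_N - 3(q_I + q_M) = 0.
Ionix's first-order condition: 250 - 6q_I - 3(q_N + q_M) = 0.
Meridian's first-order condition: 211 - 6q_M - 3(q_N + q_I) = 0.
Adding the 3 conditions: 710 − 6Q − 6Q = 0, i.e. Q = 355/6.
Back-substituting: q_N = (249 − 355/2)/3 = 143/6, q_I = (250 − 355/2)/3 = 145/6, q_M = (211 − 355/2)/3 = 67/6.
Price P = 253 - 3·(355/6) = 151/2.
Nimbus's profit: (151/2 - 4)·(143/6) = 1704.0833.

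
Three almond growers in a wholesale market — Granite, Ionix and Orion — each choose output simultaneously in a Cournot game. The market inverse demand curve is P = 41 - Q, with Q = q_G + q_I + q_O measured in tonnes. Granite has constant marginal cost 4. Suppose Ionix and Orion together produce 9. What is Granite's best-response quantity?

14

With rivals' combined output fixed at 9, Granite's profit is π_G = (41 - 9 - q_G)q_G - (4q_G) = (32 - q_G)q_G - (4q_G).
∂π_G/∂q_G = 28 - 2q_G = 0, so q_G = 14.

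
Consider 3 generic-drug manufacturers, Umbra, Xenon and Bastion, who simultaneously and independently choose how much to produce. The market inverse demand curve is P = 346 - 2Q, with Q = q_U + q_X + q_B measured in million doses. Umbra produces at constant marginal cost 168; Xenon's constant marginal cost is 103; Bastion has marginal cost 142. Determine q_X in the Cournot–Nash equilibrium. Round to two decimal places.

43.38

Umbra's profit: π_U = (346 - 2Q)q_U - (168q_U). Setting ∂π_U/∂q_U = 0: 178 - 4q_U - 2(q_X + q_B) = 0.
Xenon's first-order condition: 243 - 4q_X - 2(q_U + q_B) = 0.
Bastion's first-order condition: 204 - 4q_B - 2(q_U + q_X) = 0.
Summing all 3 equations gives 625 − 8Q = 0, hence Q = 625/8.
Back-substituting: q_U = (178 − 625/4)/2 = 87/8, q_X = (243 − 625/4)/2 = 347/8, q_B = (204 − 625/4)/2 = 191/8.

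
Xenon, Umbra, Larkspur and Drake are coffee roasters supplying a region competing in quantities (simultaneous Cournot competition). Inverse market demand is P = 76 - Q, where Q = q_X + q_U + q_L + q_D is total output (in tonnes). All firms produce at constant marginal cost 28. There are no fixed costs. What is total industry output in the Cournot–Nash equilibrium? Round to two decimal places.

Each firm earns π_i = (76 - Q)q_i - 28q_i.
Setting ∂π_i/∂q_i = 0 with rivals' quantities fixed: 48 - 2q_i - Σ_{j≠i} q_j = 0.
With identical firms every q_j equals q_i, so Σ_{j≠i} q_j = 3q_i and 48 = 5q_i, giving q_i = 48/5.
Total output Q = 48/5 + 48/5 + 48/5 + 48/5 = 192/5.

38.40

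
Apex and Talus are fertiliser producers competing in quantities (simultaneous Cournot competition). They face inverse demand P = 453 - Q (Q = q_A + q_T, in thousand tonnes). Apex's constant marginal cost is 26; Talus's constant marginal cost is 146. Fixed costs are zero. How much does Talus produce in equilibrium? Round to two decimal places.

62.33

Apex's profit: π_A = (453 - Q)q_A - (26q_A). Setting ∂π_A/∂q_A = 0: 427 - 2q_A - (q_T) = 0.
Talus's first-order condition: 307 - 2q_T - (q_A) = 0.
So q_A = (427 - q_T)/2 and q_T = (307 - q_A)/2.
Solving the pair: q_A = 547/3, q_T = 187/3.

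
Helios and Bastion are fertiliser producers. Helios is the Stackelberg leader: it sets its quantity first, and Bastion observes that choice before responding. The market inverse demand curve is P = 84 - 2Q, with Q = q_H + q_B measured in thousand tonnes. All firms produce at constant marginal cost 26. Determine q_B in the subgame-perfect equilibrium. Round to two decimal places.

The follower Bastion best-responds to any q_H: π_B = (84 - 2Q)q_B - 26q_B.
Setting the follower's marginal profit to zero, 58 - 2q_H - 4q_B = 0, i.e. q_B = (58 - 2q_H)/4.
Helios substitutes q_B(q_H) into its own profit: π_H = q_H(84 - 2q_H - (58 - 2q_H)/2) - 26q_H = (55 - q_H)q_H - 26q_H.
The leader's first-order condition 29 - 2q_H = 0 yields q_H = 29/2.
Then q_B = (58 - 2·(29/2))/4 = 29/4.

7.25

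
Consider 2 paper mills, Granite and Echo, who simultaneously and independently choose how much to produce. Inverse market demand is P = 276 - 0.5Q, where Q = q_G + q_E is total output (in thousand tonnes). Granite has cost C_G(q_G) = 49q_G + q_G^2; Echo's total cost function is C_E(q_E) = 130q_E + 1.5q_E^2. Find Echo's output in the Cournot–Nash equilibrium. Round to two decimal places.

Granite's profit: π_G = (276 - 0.5Q)q_G - (49q_G + q_G²). Setting ∂π_G/∂q_G = 0: 227 - 3q_G - (1/2)(q_E) = 0.
Echo's profit: π_E = (276 - 0.5Q)q_E - (130q_E + (3/2)q_E²). Setting ∂π_E/∂q_E = 0: 146 - 4q_E - (1/2)(q_G) = 0.
Best responses: q_G = (227 - (1/2)q_E)/3, q_E = (146 - (1/2)q_G)/4.
Solving the pair: q_G = 71.0638, q_E = 1298/47.

27.62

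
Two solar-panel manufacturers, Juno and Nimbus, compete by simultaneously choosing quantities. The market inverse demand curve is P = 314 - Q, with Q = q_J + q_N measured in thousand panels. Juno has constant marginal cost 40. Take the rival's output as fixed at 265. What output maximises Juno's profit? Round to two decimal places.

With the rival's output fixed at 265, Juno's profit is π_J = (314 - 265 - q_J)q_J - (40q_J) = (49 - q_J)q_J - (40q_J).
∂π_J/∂q_J = 9 - 2q_J = 0, so q_J = 9/2.

4.50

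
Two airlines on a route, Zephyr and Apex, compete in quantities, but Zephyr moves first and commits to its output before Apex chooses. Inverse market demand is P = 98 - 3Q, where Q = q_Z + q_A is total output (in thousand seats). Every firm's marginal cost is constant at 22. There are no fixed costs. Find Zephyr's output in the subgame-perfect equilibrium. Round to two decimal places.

12.67

Solve by backward induction. Given q_Z, the follower Apex maximises π_A = (98 - 3q_Z - 3q_A)q_A - 22q_A.
∂π_A/∂q_A = 76 - 3q_Z - 6q_A = 0 gives the reaction function q_A = (76 - 3q_Z)/6.
The leader anticipates this reaction. Substituting into P = 98 - 3Q gives P = 60 - (3/2)q_Z, so π_Z = (60 - (3/2)q_Z)q_Z - 22q_Z.
Maximising: ∂π_Z/∂q_Z = 38 - 3q_Z = 0, giving q_Z = 38/3.
Then q_A = (76 - 3·(38/3))/6 = 19/3.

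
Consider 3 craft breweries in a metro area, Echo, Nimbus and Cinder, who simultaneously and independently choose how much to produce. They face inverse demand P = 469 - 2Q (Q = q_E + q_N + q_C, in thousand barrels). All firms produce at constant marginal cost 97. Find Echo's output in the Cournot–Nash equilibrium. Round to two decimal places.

46.50

A representative firm's profit is π_i = q_i(469 - 2Q) - 97q_i.
Setting ∂π_i/∂q_i = 0 with rivals' quantities fixed: 372 - 4q_i - 2·Σ_{j≠i} q_j = 0.
By symmetry each firm produces the same amount; substituting Σ_{j≠i} q_j = 2q_i yields q_i = 372/8 = 93/2.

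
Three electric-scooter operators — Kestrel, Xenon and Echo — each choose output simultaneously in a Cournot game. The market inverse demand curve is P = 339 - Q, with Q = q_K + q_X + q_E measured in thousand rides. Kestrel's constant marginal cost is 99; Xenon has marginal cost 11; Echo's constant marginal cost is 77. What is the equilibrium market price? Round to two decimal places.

131.50

Kestrel's profit: π_K = (339 - Q)q_K - (99q_K). Setting ∂π_K/∂q_K = 0: 240 - 2q_K - (q_X + q_E) = 0.
Xenon's first-order condition: 328 - 2q_X - (q_K + q_E) = 0.
Echo's profit: π_E = (339 - Q)q_E - (77q_E). Setting ∂π_E/∂q_E = 0: 262 - 2q_E - (q_K + q_X) = 0.
Adding the 3 first-order conditions: 830 − 4Q = 0, so Q = 415/2.
Back-substituting: q_K = (240 − 415/2) = 65/2, q_X = (328 − 415/2) = 241/2, q_E = (262 − 415/2) = 109/2.
Total output Q = 415/2, so price P = 339 - 415/2 = 263/2.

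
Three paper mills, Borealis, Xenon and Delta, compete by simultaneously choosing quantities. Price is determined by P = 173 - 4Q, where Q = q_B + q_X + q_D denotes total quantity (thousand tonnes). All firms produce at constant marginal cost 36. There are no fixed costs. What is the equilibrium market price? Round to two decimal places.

Each firm earns π_i = (173 - 4Q)q_i - 36q_i.
Setting ∂π_i/∂q_i = 0 with rivals' quantities fixed: 137 - 8q_i - 4·Σ_{j≠i} q_j = 0.
By symmetry each firm produces the same amount; substituting Σ_{j≠i} q_j = 2q_i yields q_i = 137/16.
Total output Q = 411/16, so price P = 173 - 4·(411/16) = 281/4.

70.25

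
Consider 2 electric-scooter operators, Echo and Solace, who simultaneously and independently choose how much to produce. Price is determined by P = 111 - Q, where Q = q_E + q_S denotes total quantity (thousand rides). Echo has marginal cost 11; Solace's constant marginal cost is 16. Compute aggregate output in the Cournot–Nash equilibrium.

Echo's profit: π_E = (111 - Q)q_E - (11q_E). Setting ∂π_E/∂q_E = 0: 100 - 2q_E - (q_S) = 0.
Solace's first-order condition: 95 - 2q_S - (q_E) = 0.
Rearranging gives the reaction functions q_E = (100 - q_S)/2 and q_S = (95 - q_E)/2.
Solving the pair: q_E = 35, q_S = 30.
Total output Q = 35 + 30 = 65.

65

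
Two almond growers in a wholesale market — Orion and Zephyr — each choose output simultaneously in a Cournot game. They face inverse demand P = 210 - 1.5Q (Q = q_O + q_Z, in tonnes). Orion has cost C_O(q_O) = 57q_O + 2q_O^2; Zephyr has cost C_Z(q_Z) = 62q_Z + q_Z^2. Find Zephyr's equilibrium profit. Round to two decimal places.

1516.09

Orion's profit: π_O = (210 - 1.5Q)q_O - (57q_O + 2q_O²). Setting ∂π_O/∂q_O = 0: 153 - 7q_O - (3/2)(q_Z) = 0.
Zephyr's first-order condition: 148 - 5q_Z - (3/2)(q_O) = 0.
Rearranging gives the reaction functions q_O = (153 - (3/2)q_Z)/7 and q_Z = (148 - (3/2)q_O)/5.
Substituting one into the other gives q_O = 16.5802 and q_Z = 24.6260.
Price P = 210 - (3/2)·41.2061 = 148.1908.
Zephyr's profit: 148.1908·24.6260 - 62·24.6260 - 24.6260² = 1516.0941.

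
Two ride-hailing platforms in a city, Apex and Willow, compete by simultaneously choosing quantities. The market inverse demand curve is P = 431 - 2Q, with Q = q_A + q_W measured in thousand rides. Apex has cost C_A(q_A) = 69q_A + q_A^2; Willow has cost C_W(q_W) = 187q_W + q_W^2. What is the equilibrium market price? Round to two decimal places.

Apex's profit: π_A = (431 - 2Q)q_A - (69q_A + q_A²). Setting ∂π_A/∂q_A = 0: 362 - 6q_A - 2(q_W) = 0.
Willow's profit: π_W = (431 - 2Q)q_W - (187q_W + q_W²). Setting ∂π_W/∂q_W = 0: 244 - 6q_W - 2(q_A) = 0.
Best responses: q_A = (362 - 2q_W)/6, q_W = (244 - 2q_A)/6.
Substituting one into the other gives q_A = 421/8 and q_W = 185/8.
Total output Q = 303/4, so price P = 431 - 2·(303/4) = 559/2.

279.50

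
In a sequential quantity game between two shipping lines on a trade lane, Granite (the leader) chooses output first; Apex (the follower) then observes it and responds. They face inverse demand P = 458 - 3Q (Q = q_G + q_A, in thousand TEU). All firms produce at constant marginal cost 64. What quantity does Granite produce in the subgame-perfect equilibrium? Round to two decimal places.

The follower Apex best-responds to any q_G: π_A = (458 - 3Q)q_A - 64q_A.
Follower FOC: 394 - 3q_G - 6q_A = 0, so q_A(q_G) = (394 - 3q_G)/6.
Granite substitutes q_A(q_G) into its own profit: π_G = q_G(458 - 3q_G - (394 - 3q_G)/2) - 64q_G = (261 - (3/2)q_G)q_G - 64q_G.
Maximising: ∂π_G/∂q_G = 197 - 3q_G = 0, giving q_G = 197/3.
Then q_A = (394 - 3·(197/3))/6 = 197/6.

65.67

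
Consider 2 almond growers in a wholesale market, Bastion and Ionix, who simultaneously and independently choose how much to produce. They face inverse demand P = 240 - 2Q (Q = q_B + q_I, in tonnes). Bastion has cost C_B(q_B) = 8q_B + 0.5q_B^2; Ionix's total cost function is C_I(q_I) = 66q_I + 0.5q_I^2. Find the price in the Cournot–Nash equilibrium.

124

Bastion's profit: π_B = (240 - 2Q)q_B - (8q_B + (1/2)q_B²). Setting ∂π_B/∂q_B = 0: 232 - 5q_B - 2(q_I) = 0.
Ionix's profit: π_I = (240 - 2Q)q_I - (66q_I + (1/2)q_I²). Setting ∂π_I/∂q_I = 0: 174 - 5q_I - 2(q_B) = 0.
Best responses: q_B = (232 - 2q_I)/5, q_I = (174 - 2q_B)/5.
Substituting one into the other gives q_B = 116/3 and q_I = 58/3.
Total output Q = 58, so price P = 240 - 2·58 = 124.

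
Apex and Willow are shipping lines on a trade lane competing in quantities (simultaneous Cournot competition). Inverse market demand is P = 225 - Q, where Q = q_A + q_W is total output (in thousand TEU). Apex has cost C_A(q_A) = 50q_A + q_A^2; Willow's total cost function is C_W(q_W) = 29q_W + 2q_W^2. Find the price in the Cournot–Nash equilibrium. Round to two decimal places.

Apex's profit: π_A = (225 - Q)q_A - (50q_A + q_A²). Setting ∂π_A/∂q_A = 0: 175 - 4q_A - (q_W) = 0.
Willow's profit: π_W = (225 - Q)q_W - (29q_W + 2q_W²). Setting ∂π_W/∂q_W = 0: 196 - 6q_W - (q_A) = 0.
Best responses: q_A = (175 - q_W)/4, q_W = (196 - q_A)/6.
Solving the pair: q_A = 854/23, q_W = 609/23.
Total output Q = 1463/23, so price P = 225 - 1463/23 = 161.3913.

161.39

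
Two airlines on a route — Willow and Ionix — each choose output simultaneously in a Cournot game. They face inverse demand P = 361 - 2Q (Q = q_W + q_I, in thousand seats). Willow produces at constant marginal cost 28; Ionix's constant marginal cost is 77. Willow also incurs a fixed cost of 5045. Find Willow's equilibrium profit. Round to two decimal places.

Willow's profit: π_W = (361 - 2Q)q_W - (28q_W). Setting ∂π_W/∂q_W = 0: 333 - 4q_W - 2(q_I) = 0.
Ionix's profit: π_I = (361 - 2Q)q_I - (77q_I). Setting ∂π_I/∂q_I = 0: 284 - 4q_I - 2(q_W) = 0.
So q_W = (333 - 2q_I)/4 and q_I = (284 - 2q_W)/4.
Substituting one into the other gives q_W = 191/3 and q_I = 235/6.
Price P = 361 - 2·(617/6) = 466/3.
Willow's profit: (466/3 - 28)·(191/3) - 5045 = 3061.8889.

3061.89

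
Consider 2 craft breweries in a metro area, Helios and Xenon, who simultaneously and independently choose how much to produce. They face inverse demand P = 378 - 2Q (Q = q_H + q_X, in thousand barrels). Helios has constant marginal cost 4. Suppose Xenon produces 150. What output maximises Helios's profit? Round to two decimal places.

With the rival's output fixed at 150, Helios's profit is π_H = (378 - 2·150 - 2q_H)q_H - (4q_H) = (78 - 2q_H)q_H - (4q_H).
∂π_H/∂q_H = 74 - 4q_H = 0, so q_H = 37/2.

18.50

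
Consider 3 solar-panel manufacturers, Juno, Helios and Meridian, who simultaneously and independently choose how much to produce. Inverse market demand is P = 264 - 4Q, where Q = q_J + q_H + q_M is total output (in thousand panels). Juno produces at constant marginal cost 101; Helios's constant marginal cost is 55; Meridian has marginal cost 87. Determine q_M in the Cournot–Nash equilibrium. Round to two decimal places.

Juno's profit: π_J = (264 - 4Q)q_J - (101q_J). Setting ∂π_J/∂q_J = 0: 163 - 8q_J - 4(q_H + q_M) = 0.
Helios's first-order condition: 209 - 8q_H - 4(q_J + q_M) = 0.
Meridian's first-order condition: 177 - 8q_M - 4(q_J + q_H) = 0.
Summing all 3 equations gives 549 − 16Q = 0, hence Q = 549/16.
Back-substituting: q_J = (163 − 549/4)/4 = 103/16, q_H = (209 − 549/4)/4 = 287/16, q_M = (177 − 549/4)/4 = 159/16.

9.94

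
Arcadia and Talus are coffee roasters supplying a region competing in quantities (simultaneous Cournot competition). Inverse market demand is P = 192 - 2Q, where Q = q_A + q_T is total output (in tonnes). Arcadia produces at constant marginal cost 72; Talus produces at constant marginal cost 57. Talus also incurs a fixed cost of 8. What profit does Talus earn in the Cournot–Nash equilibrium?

1242

Arcadia's profit: π_A = (192 - 2Q)q_A - (72q_A). Setting ∂π_A/∂q_A = 0: 120 - 4q_A - 2(q_T) = 0.
Talus's first-order condition: 135 - 4q_T - 2(q_A) = 0.
Rearranging gives the reaction functions q_A = (120 - 2q_T)/4 and q_T = (135 - 2q_A)/4.
Solving the pair: q_A = 35/2, q_T = 25.
Price P = 192 - 2·(85/2) = 107.
Talus's profit: (107 - 57)·25 - 8 = 1242.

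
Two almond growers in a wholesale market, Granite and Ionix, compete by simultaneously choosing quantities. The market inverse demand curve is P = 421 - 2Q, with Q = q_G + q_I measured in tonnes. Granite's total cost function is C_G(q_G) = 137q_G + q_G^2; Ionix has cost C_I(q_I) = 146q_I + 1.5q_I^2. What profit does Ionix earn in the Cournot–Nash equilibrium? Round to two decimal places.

Granite's profit: π_G = (421 - 2Q)q_G - (137q_G + q_G²). Setting ∂π_G/∂q_G = 0: 284 - 6q_G - 2(q_I) = 0.
Ionix's first-order condition: 275 - 7q_I - 2(q_G) = 0.
Rearranging gives the reaction functions q_G = (284 - 2q_I)/6 and q_I = (275 - 2q_G)/7.
Substituting one into the other gives q_G = 719/19 and q_I = 541/19.
Price P = 421 - 2·(1260/19) = 288.3684.
Ionix's profit: 288.3684·(541/19) - 146·(541/19) - (3/2)(541/19)² = 2837.6274.

2837.63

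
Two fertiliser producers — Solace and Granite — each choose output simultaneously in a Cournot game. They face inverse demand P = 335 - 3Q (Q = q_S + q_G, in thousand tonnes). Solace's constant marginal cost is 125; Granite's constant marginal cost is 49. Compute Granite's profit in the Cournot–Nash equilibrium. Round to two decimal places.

Solace's profit: π_S = (335 - 3Q)q_S - (125q_S). Setting ∂π_S/∂q_S = 0: 210 - 6q_S - 3(q_G) = 0.
Granite's profit: π_G = (335 - 3Q)q_G - (49q_G). Setting ∂π_G/∂q_G = 0: 286 - 6q_G - 3(q_S) = 0.
Best responses: q_S = (210 - 3q_G)/6, q_G = (286 - 3q_S)/6.
Substituting one into the other gives q_S = 134/9 and q_G = 362/9.
Price P = 335 - 3·(496/9) = 509/3.
Granite's profit: (509/3 - 49)·(362/9) = 4853.4815.

4853.48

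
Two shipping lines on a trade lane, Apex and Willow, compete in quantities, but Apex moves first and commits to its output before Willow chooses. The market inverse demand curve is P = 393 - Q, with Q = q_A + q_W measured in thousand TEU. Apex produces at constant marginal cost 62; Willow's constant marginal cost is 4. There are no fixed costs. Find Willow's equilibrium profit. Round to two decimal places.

15939.06

The follower Willow best-responds to any q_A: π_W = (393 - Q)q_W - 4q_W.
∂π_W/∂q_W = 389 - q_A - 2q_W = 0 gives the reaction function q_W = (389 - q_A)/2.
The leader anticipates this reaction. Substituting into P = 393 - Q gives P = 397/2 - (1/2)q_A, so π_A = (397/2 - (1/2)q_A)q_A - 62q_A.
Leader FOC: 273/2 - q_A = 0, so q_A = 273/2.
Then q_W = (389 - 273/2)/2 = 505/4.
Price P = 393 - 1051/4 = 521/4.
Willow's profit: (521/4 - 4)·(505/4) = 15939.0625.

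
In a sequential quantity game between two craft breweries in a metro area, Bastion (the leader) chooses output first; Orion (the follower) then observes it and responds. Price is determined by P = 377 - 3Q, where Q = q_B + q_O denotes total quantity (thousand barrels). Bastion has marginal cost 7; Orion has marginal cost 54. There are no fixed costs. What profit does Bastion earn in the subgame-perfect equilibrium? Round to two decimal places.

7245.38

The follower Orion best-responds to any q_B: π_O = (377 - 3Q)q_O - 54q_O.
∂π_O/∂q_O = 323 - 3q_B - 6q_O = 0 gives the reaction function q_O = (323 - 3q_B)/6.
Bastion substitutes q_O(q_B) into its own profit: π_B = q_B(377 - 3q_B - (323 - 3q_B)/2) - 7q_B = (431/2 - (3/2)q_B)q_B - 7q_B.
The leader's first-order condition 417/2 - 3q_B = 0 yields q_B = 139/2.
Then q_O = (323 - 3·(139/2))/6 = 229/12.
Price P = 377 - 3·(1063/12) = 445/4.
Bastion's profit: (445/4 - 7)·(139/2) = 7245.3750.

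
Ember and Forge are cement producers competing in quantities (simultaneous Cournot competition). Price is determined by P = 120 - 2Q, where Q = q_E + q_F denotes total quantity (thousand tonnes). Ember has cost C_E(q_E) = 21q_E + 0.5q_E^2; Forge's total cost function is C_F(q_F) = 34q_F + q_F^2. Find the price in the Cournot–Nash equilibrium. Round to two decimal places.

Ember's profit: π_E = (120 - 2Q)q_E - (21q_E + (1/2)q_E²). Setting ∂π_E/∂q_E = 0: 99 - 5q_E - 2(q_F) = 0.
Forge's first-order condition: 86 - 6q_F - 2(q_E) = 0.
So q_E = (99 - 2q_F)/5 and q_F = (86 - 2q_E)/6.
Solving the pair: q_E = 211/13, q_F = 116/13.
Total output Q = 327/13, so price P = 120 - 2·(327/13) = 906/13.

69.69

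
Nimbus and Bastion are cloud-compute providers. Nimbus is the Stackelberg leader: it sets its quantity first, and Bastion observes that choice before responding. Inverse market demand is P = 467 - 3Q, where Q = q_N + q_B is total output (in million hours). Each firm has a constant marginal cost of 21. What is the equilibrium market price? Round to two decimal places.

132.50

Solve by backward induction. Given q_N, the follower Bastion maximises π_B = (467 - 3q_N - 3q_B)q_B - 21q_B.
∂π_B/∂q_B = 446 - 3q_N - 6q_B = 0 gives the reaction function q_B = (446 - 3q_N)/6.
Nimbus substitutes q_B(q_N) into its own profit: π_N = q_N(467 - 3q_N - (446 - 3q_N)/2) - 21q_N = (244 - (3/2)q_N)q_N - 21q_N.
Maximising: ∂π_N/∂q_N = 223 - 3q_N = 0, giving q_N = 223/3.
Then q_B = (446 - 3·(223/3))/6 = 223/6.
Total output Q = 223/2, so price P = 467 - 3·(223/2) = 265/2.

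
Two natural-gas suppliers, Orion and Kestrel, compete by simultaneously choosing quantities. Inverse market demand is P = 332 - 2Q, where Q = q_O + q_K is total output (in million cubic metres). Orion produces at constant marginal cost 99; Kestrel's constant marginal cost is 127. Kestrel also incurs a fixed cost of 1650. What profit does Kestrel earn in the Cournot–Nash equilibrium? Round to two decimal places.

Orion's profit: π_O = (332 - 2Q)q_O - (99q_O). Setting ∂π_O/∂q_O = 0: 233 - 4q_O - 2(q_K) = 0.
Kestrel's first-order condition: 205 - 4q_K - 2(q_O) = 0.
Rearranging gives the reaction functions q_O = (233 - 2q_K)/4 and q_K = (205 - 2q_O)/4.
Substituting one into the other gives q_O = 87/2 and q_K = 59/2.
Price P = 332 - 2·73 = 186.
Kestrel's profit: (186 - 127)·(59/2) - 1650 = 181/2.

90.50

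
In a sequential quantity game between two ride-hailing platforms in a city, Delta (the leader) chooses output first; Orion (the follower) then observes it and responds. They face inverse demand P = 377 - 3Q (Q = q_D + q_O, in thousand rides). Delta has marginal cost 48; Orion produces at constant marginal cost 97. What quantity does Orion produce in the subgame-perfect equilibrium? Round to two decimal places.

15.17

Solve by backward induction. Given q_D, the follower Orion maximises π_O = (377 - 3q_D - 3q_O)q_O - 97q_O.
Setting the follower's marginal profit to zero, 280 - 3q_D - 6q_O = 0, i.e. q_O = (280 - 3q_D)/6.
Delta substitutes q_O(q_D) into its own profit: π_D = q_D(377 - 3q_D - (280 - 3q_D)/2) - 48q_D = (237 - (3/2)q_D)q_D - 48q_D.
Maximising: ∂π_D/∂q_D = 189 - 3q_D = 0, giving q_D = 63.
Then q_O = (280 - 3·63)/6 = 91/6.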